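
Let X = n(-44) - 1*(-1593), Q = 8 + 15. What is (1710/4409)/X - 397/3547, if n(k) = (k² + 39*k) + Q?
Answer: -178201081/1595149746 ≈ -0.11171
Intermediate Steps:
Q = 23
n(k) = 23 + k² + 39*k (n(k) = (k² + 39*k) + 23 = 23 + k² + 39*k)
X = 1836 (X = (23 + (-44)² + 39*(-44)) - 1*(-1593) = (23 + 1936 - 1716) + 1593 = 243 + 1593 = 1836)
(1710/4409)/X - 397/3547 = (1710/4409)/1836 - 397/3547 = (1710*(1/4409))*(1/1836) - 397*1/3547 = (1710/4409)*(1/1836) - 397/3547 = 95/449718 - 397/3547 = -178201081/1595149746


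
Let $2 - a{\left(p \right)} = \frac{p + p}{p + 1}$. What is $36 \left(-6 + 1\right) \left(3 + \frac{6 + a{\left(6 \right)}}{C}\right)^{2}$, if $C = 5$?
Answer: $- \frac{799236}{245} \approx -3262.2$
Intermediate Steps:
$a{\left(p \right)} = 2 - \frac{2 p}{1 + p}$ ($a{\left(p \right)} = 2 - \frac{p + p}{p + 1} = 2 - \frac{2 p}{1 + p}$)
$36 \left(-6 + 1\right) \left(3 + \frac{6 + a{\left(6 \right)}}{C}\right)^{2} = 36 \left(-6 + 1\right) \left(3 + \frac{6 + \frac{2}{1 + 6}}{5}\right)^{2} = 36 \left(-5\right) \left(3 + \left(6 + \frac{2}{7}\right) \frac{1}{5}\right)^{2} = - 180 \left(3 + \left(6 + 2 \cdot \frac{1}{7}\right) \frac{1}{5}\right)^{2} = - 180 \left(3 + \left(6 + \frac{2}{7}\right) \frac{1}{5}\right)^{2} = - 180 \left(3 + \frac{44}{7} \cdot \frac{1}{5}\right)^{2} = - 180 \left(3 + \frac{44}{35}\right)^{2} = - 180 \left(\frac{149}{35}\right)^{2} = \left(-180\right) \frac{22201}{1225} = - \frac{799236}{245}$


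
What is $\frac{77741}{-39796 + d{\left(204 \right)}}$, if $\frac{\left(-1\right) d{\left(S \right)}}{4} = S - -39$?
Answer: $- \frac{77741}{40768} \approx -1.9069$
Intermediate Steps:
$d{\left(S \right)} = -156 - 4 S$ ($d{\left(S \right)} = - 4 \left(S - -39\right) = - 4 \left(S + 39\right) = - 4 \left(39 + S\right) = -156 - 4 S$)
$\frac{77741}{-39796 + d{\left(204 \right)}} = \frac{77741}{-39796 - 972} = \frac{77741}{-40768} = 77741 \left(- \frac{1}{40768}\right) = - \frac{77741}{40768}$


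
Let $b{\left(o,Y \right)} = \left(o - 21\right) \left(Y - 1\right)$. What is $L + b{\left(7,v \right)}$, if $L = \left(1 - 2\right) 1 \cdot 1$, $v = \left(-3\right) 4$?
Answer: $181$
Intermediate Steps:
$v = -12$
$b{\left(o,Y \right)} = \left(-1 + Y\right) \left(-21 + o\right)$ ($b{\left(o,Y \right)} = \left(-21 + o\right) \left(-1 + Y\right) = \left(-1 + Y\right) \left(-21 + o\right)$)
$L = -1$ ($L = \left(1 - 2\right) 1 \cdot 1 = \left(-1\right) 1 \cdot 1 = \left(-1\right) 1 = -1$)
$L + b{\left(7,v \right)} = -1 - -182 = -1 + \left(21 - 7 + 252 - 84\right) = -1 + 182 = 181$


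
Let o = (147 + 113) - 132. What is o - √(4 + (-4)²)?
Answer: 128 - 2*√5 ≈ 123.53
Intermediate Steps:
o = 128 (o = 260 - 132 = 128)
o - √(4 + (-4)²) = 128 - √(4 + (-4)²) = 128 - √(4 + 16) = 128 - √20 = 128 - 2*√5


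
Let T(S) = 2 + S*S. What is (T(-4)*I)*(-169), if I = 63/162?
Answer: -1183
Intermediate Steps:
I = 7/18 (I = 63*(1/162) = 7/18 ≈ 0.38889)
T(S) = 2 + S²
(T(-4)*I)*(-169) = ((2 + (-4)²)*(7/18))*(-169) = ((2 + 16)*(7/18))*(-169) = (18*(7/18))*(-169) = 7*(-169) = -1183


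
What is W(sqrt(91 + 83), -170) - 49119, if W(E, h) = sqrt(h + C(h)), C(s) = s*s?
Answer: -49119 + 13*sqrt(170) ≈ -48950.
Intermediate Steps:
C(s) = s**2
W(E, h) = sqrt(h + h**2)
W(sqrt(91 + 83), -170) - 49119 = sqrt(-170*(1 - 170)) - 49119 = sqrt(-170*(-169)) - 49119 = sqrt(28730) - 49119 = 13*sqrt(170) - 49119 = -49119 + 13*sqrt(170)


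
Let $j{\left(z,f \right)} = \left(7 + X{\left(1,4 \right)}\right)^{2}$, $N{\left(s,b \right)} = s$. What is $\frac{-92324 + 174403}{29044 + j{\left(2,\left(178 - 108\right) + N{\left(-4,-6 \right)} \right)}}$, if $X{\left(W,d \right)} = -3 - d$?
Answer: $\frac{82079}{29044} \approx 2.826$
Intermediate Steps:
$j{\left(z,f \right)} = 0$ ($j{\left(z,f \right)} = \left(7 - 7\right)^{2} = 0^{2} = 0$)
$\frac{-92324 + 174403}{29044 + j{\left(2,\left(178 - 108\right) + N{\left(-4,-6 \right)} \right)}} = \frac{-92324 + 174403}{29044 + 0} = \frac{82079}{29044}$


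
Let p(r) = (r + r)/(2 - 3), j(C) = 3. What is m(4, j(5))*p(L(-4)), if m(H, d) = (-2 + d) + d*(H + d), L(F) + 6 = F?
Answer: 440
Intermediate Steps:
L(F) = -6 + F
p(r) = -2*r (p(r) = (2*r)/(-1) = (2*r)*(-1) = -2*r)
m(H, d) = -2 + d + d*(H + d)
m(4, j(5))*p(L(-4)) = (-2 + 3 + 3² + 4*3)*(-2*(-6 - 4)) = (-2 + 3 + 9 + 12)*(-2*(-10)) = 22*20 = 440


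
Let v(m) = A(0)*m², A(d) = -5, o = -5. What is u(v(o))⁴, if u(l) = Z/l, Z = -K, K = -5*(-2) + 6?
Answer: 65536/244140625 ≈ 0.00026844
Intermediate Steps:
K = 16 (K = 10 + 6 = 16)
Z = -16 (Z = -1*16 = -16)
v(m) = -5*m²
u(l) = -16/l
u(v(o))⁴ = (-16/((-5*(-5)²)))⁴ = (-16/((-5*25)))⁴ = (-16/(-125))⁴ = (-16*(-1/125))⁴ = (16/125)⁴ = 65536/244140625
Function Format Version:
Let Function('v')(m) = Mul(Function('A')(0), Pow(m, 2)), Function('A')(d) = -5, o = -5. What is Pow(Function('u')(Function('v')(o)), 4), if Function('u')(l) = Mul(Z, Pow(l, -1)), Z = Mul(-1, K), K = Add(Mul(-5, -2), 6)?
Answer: Rational(65536, 244140625) ≈ 0.00026844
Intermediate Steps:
K = 16 (K = Add(10, 6) = 16)
Z = -16 (Z = Mul(-1, 16) = -16)
Function('v')(m) = Mul(-5, Pow(m, 2))
Function('u')(l) = Mul(-16, Pow(l, -1))
Pow(Function('u')(Function('v')(o)), 4) = Pow(Mul(-16, Pow(Mul(-5, Pow(-5, 2)), -1)), 4) = Pow(Mul(-16, Pow(Mul(-5, 25), -1)), 4) = Pow(Mul(-16, Pow(-125, -1)), 4) = Pow(Mul(-16, Rational(-1, 125)), 4) = Pow(Rational(16, 125), 4) = Rational(65536, 244140625)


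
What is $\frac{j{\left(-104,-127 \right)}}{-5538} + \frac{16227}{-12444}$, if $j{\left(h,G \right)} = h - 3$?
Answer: $- \frac{14755603}{11485812} \approx -1.2847$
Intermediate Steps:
$j{\left(h,G \right)} = -3 + h$ ($j{\left(h,G \right)} = h - 3 = -3 + h$)
$\frac{j{\left(-104,-127 \right)}}{-5538} + \frac{16227}{-12444} = \frac{-3 - 104}{-5538} + \frac{16227}{-12444} = \left(-107\right) \left(- \frac{1}{5538}\right) + 16227 \left(- \frac{1}{12444}\right) = \frac{107}{5538} - \frac{5409}{4148} = - \frac{14755603}{11485812}$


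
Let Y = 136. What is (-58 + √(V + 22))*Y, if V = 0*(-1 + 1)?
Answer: -7888 + 136*√22 ≈ -7250.1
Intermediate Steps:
V = 0 (V = 0*0 = 0)
(-58 + √(V + 22))*Y = (-58 + √(0 + 22))*136 = (-58 + √22)*136 = -7888 + 136*√22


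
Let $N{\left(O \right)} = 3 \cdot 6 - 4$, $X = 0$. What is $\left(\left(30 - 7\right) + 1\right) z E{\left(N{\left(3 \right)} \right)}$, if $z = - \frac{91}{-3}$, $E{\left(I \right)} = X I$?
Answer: $0$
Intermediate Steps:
$N{\left(O \right)} = 14$ ($N{\left(O \right)} = 18 - 4 = 14$)
$E{\left(I \right)} = 0$ ($E{\left(I \right)} = 0 I = 0$)
$z = \frac{91}{3}$ ($z = \left(-91\right) \left(- \frac{1}{3}\right) = \frac{91}{3} \approx 30.333$)
$\left(\left(30 - 7\right) + 1\right) z E{\left(N{\left(3 \right)} \right)} = \left(\left(30 - 7\right) + 1\right) \frac{91}{3} \cdot 0 = \left(23 + 1\right) \frac{91}{3} \cdot 0 = 24 \cdot \frac{91}{3} \cdot 0 = 728 \cdot 0 = 0$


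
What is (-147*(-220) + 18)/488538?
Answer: 5393/81423 ≈ 0.066234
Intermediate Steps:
(-147*(-220) + 18)/488538 = (32340 + 18)*(1/488538) = 32358*(1/488538) = 5393/81423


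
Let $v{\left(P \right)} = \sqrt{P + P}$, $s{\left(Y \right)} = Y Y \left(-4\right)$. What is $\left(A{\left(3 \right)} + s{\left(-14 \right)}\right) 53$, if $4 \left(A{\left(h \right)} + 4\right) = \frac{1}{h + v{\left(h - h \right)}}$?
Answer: $- \frac{501115}{12} \approx -41760.0$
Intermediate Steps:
$s{\left(Y \right)} = - 4 Y^{2}$ ($s{\left(Y \right)} = Y^{2} \left(-4\right) = - 4 Y^{2}$)
$v{\left(P \right)} = \sqrt{2} \sqrt{P}$ ($v{\left(P \right)} = \sqrt{2 P} = \sqrt{2} \sqrt{P}$)
$A{\left(h \right)} = -4 + \frac{1}{4 h}$ ($A{\left(h \right)} = -4 + \frac{1}{4 \left(h + \sqrt{2} \sqrt{h - h}\right)} = -4 + \frac{1}{4 \left(h + \sqrt{2} \sqrt{0}\right)} = -4 + \frac{1}{4 \left(h + \sqrt{2} \cdot 0\right)} = -4 + \frac{1}{4 \left(h + 0\right)} = -4 + \frac{1}{4 h}$)
$\left(A{\left(3 \right)} + s{\left(-14 \right)}\right) 53 = \left(\left(-4 + \frac{1}{4 \cdot 3}\right) - 4 \left(-14\right)^{2}\right) 53 = \left(\left(-4 + \frac{1}{4} \cdot \frac{1}{3}\right) - 784\right) 53 = \left(\left(-4 + \frac{1}{12}\right) - 784\right) 53 = \left(- \frac{47}{12} - 784\right) 53 = \left(- \frac{9455}{12}\right) 53 = - \frac{501115}{12}$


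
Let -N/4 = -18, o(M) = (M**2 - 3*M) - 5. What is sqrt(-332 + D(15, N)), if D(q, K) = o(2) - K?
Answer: I*sqrt(411) ≈ 20.273*I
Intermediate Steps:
o(M) = -5 + M**2 - 3*M
N = 72 (N = -4*(-18) = 72)
D(q, K) = -7 - K (D(q, K) = (-5 + 2**2 - 3*2) - K = (-5 + 4 - 6) - K = -7 - K)
sqrt(-332 + D(15, N)) = sqrt(-332 + (-7 - 1*72)) = sqrt(-332 + (-7 - 72)) = sqrt(-332 - 79) = sqrt(-411) = I*sqrt(411)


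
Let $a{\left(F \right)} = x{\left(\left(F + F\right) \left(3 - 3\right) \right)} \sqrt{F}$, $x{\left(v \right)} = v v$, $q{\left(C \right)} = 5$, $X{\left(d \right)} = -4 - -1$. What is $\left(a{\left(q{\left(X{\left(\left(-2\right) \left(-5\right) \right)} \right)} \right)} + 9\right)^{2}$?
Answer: $81$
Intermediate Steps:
$X{\left(d \right)} = -3$ ($X{\left(d \right)} = -4 + 1 = -3$)
$x{\left(v \right)} = v^{2}$
$a{\left(F \right)} = 0$ ($a{\left(F \right)} = \left(\left(F + F\right) \left(3 - 3\right)\right)^{2} \sqrt{F} = \left(2 F 0\right)^{2} \sqrt{F} = 0^{2} \sqrt{F} = 0 \sqrt{F} = 0$)
$\left(a{\left(q{\left(X{\left(\left(-2\right) \left(-5\right) \right)} \right)} \right)} + 9\right)^{2} = \left(0 + 9\right)^{2} = 9^{2} = 81$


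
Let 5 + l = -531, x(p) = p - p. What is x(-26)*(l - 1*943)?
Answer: 0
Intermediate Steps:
x(p) = 0
l = -536 (l = -5 - 531 = -536)
x(-26)*(l - 1*943) = 0*(-536 - 1*943) = 0*(-536 - 943) = 0*(-1479) = 0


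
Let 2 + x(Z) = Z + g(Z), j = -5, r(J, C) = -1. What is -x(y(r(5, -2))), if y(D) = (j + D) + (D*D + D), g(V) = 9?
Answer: -1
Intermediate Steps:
y(D) = -5 + D² + 2*D (y(D) = (-5 + D) + (D*D + D) = (-5 + D) + (D² + D) = (-5 + D) + (D + D²) = -5 + D² + 2*D)
x(Z) = 7 + Z (x(Z) = -2 + (Z + 9) = -2 + (9 + Z) = 7 + Z)
-x(y(r(5, -2))) = -(7 + (-5 + (-1)² + 2*(-1))) = -(7 + (-5 + 1 - 2)) = -(7 - 6) = -1*1 = -1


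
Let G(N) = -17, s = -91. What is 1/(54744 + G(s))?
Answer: 1/54727 ≈ 1.8273e-5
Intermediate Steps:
1/(54744 + G(s)) = 1/(54744 - 17) = 1/54727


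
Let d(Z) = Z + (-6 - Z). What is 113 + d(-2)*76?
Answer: -343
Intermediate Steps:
d(Z) = -6
113 + d(-2)*76 = 113 - 6*76 = 113 - 456 = -343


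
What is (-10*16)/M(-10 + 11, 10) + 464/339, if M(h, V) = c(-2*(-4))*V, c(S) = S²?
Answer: 1517/1356 ≈ 1.1187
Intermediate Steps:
M(h, V) = 64*V (M(h, V) = (-2*(-4))²*V = 8²*V = 64*V)
(-10*16)/M(-10 + 11, 10) + 464/339 = (-10*16)/((64*10)) + 464/339 = -160/640 + 464*(1/339) = -160*1/640 + 464/339 = -¼ + 464/339 = 1517/1356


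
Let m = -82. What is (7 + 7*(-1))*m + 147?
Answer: 147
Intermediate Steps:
(7 + 7*(-1))*m + 147 = (7 + 7*(-1))*(-82) + 147 = (7 - 7)*(-82) + 147 = 0*(-82) + 147 = 0 + 147 = 147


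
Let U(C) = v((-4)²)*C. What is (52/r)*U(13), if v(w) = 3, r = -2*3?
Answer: -338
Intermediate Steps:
r = -6
U(C) = 3*C
(52/r)*U(13) = (52/(-6))*(3*13) = (52*(-⅙))*39 = -26/3*39 = -338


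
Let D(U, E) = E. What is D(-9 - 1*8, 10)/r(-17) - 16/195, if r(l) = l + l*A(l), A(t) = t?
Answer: -1201/26520 ≈ -0.045287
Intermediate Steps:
r(l) = l + l² (r(l) = l + l*l = l + l²)
D(-9 - 1*8, 10)/r(-17) - 16/195 = 10/((-17*(1 - 17))) - 16/195 = 10/((-17*(-16))) - 16*1/195 = 10/272 - 16/195 = 10*(1/272) - 16/195 = 5/136 - 16/195 = -1201/26520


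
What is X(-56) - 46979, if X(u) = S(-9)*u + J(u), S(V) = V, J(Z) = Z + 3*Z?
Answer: -46699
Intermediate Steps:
J(Z) = 4*Z
X(u) = -5*u (X(u) = -9*u + 4*u = -5*u)
X(-56) - 46979 = -5*(-56) - 46979 = 280 - 46979 = -46699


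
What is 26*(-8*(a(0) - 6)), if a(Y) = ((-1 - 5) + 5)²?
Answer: 1040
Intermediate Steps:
a(Y) = 1 (a(Y) = (-6 + 5)² = (-1)² = 1)
26*(-8*(a(0) - 6)) = 26*(-8*(1 - 6)) = 26*(-8*(-5)) = 26*40 = 1040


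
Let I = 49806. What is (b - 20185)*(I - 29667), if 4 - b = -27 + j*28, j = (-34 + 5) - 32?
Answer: -371483994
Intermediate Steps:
j = -61 (j = -29 - 32 = -61)
b = 1739 (b = 4 - (-27 - 61*28) = 4 - (-27 - 1708) = 4 - 1*(-1735) = 4 + 1735 = 1739)
(b - 20185)*(I - 29667) = (1739 - 20185)*(49806 - 29667) = -18446*20139 = -371483994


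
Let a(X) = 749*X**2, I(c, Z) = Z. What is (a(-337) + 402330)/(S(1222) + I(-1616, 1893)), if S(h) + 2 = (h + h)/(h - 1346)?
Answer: 2649430841/58010 ≈ 45672.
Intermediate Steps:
S(h) = -2 + 2*h/(-1346 + h) (S(h) = -2 + (h + h)/(h - 1346) = -2 + (2*h)/(-1346 + h) = -2 + 2*h/(-1346 + h))
(a(-337) + 402330)/(S(1222) + I(-1616, 1893)) = (749*(-337)**2 + 402330)/(2692/(-1346 + 1222) + 1893) = (749*113569 + 402330)/(2692/(-124) + 1893) = (85063181 + 402330)/(2692*(-1/124) + 1893) = 85465511/(-673/31 + 1893) = 85465511/(58010/31) = 85465511*(31/58010) = 2649430841/58010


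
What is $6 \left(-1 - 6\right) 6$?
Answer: $-252$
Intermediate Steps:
$6 \left(-1 - 6\right) 6 = 6 \left(-7\right) 6 = \left(-42\right) 6 = -252$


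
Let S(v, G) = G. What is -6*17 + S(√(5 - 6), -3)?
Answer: -105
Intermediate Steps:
-6*17 + S(√(5 - 6), -3) = -6*17 - 3 = -102 - 3 = -105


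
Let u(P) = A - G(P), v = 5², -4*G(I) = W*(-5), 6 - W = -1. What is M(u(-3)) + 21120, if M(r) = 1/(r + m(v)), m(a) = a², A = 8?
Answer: 52736644/2497 ≈ 21120.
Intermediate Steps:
W = 7 (W = 6 - 1*(-1) = 6 + 1 = 7)
G(I) = 35/4 (G(I) = -7*(-5)/4 = -¼*(-35) = 35/4)
v = 25
u(P) = -¾ (u(P) = 8 - 1*35/4 = 8 - 35/4 = -¾)
M(r) = 1/(625 + r) (M(r) = 1/(r + 25²) = 1/(r + 625) = 1/(625 + r))
M(u(-3)) + 21120 = 1/(625 - ¾) + 21120 = 1/(2497/4) + 21120 = 4/2497 + 21120 = 52736644/2497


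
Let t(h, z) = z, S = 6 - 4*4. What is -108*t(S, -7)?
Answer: 756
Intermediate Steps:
S = -10 (S = 6 - 16 = -10)
-108*t(S, -7) = -108*(-7) = 756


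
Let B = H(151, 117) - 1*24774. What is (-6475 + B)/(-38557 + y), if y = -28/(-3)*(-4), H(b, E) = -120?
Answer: 94107/115783 ≈ 0.81279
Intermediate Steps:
y = -112/3 (y = -28*(-⅓)*(-4) = (28/3)*(-4) = -112/3 ≈ -37.333)
B = -24894 (B = -120 - 1*24774 = -120 - 24774 = -24894)
(-6475 + B)/(-38557 + y) = (-6475 - 24894)/(-38557 - 112/3) = -31369/(-115783/3) = -31369*(-3/115783) = 94107/115783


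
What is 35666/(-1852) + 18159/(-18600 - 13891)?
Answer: -596227237/30086666 ≈ -19.817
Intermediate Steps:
35666/(-1852) + 18159/(-18600 - 13891) = 35666*(-1/1852) + 18159/(-32491) = -17833/926 + 18159*(-1/32491) = -17833/926 - 18159/32491 = -596227237/30086666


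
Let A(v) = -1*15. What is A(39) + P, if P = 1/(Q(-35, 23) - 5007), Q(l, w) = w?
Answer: -74761/4984 ≈ -15.000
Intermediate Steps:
A(v) = -15
P = -1/4984 (P = 1/(23 - 5007) = 1/(-4984) = -1/4984 ≈ -0.00020064)
A(39) + P = -15 - 1/4984 = -74761/4984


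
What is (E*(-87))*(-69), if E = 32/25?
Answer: 192096/25 ≈ 7683.8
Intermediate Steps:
E = 32/25 (E = 32*(1/25) = 32/25 ≈ 1.2800)
(E*(-87))*(-69) = ((32/25)*(-87))*(-69) = -2784/25*(-69) = 192096/25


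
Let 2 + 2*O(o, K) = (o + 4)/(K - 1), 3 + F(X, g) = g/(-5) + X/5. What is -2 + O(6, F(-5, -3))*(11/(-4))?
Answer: 31/8 ≈ 3.8750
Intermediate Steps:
F(X, g) = -3 - g/5 + X/5 (F(X, g) = -3 + (g/(-5) + X/5) = -3 + (g*(-⅕) + X*(⅕)) = -3 + (-g/5 + X/5) = -3 - g/5 + X/5)
O(o, K) = -1 + (4 + o)/(2*(-1 + K)) (O(o, K) = -1 + ((o + 4)/(K - 1))/2 = -1 + ((4 + o)/(-1 + K))/2 = -1 + (4 + o)/(2*(-1 + K)))
-2 + O(6, F(-5, -3))*(11/(-4)) = -2 + ((3 + (½)*6 - (-3 - ⅕*(-3) + (⅕)*(-5)))/(-1 + (-3 - ⅕*(-3) + (⅕)*(-5))))*(11/(-4)) = -2 + ((3 + 3 - (-3 + ⅗ - 1))/(-1 + (-3 + ⅗ - 1)))*(11*(-¼)) = -2 + ((3 + 3 - 1*(-17/5))/(-1 - 17/5))*(-11/4) = -2 + ((3 + 3 + 17/5)/(-22/5))*(-11/4) = -2 - 5/22*47/5*(-11/4) = -2 - 47/22*(-11/4) = -2 + 47/8 = 31/8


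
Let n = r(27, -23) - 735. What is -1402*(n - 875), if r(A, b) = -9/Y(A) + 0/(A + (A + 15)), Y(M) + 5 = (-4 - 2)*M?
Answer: 376943122/167 ≈ 2.2571e+6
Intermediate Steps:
Y(M) = -5 - 6*M (Y(M) = -5 + (-4 - 2)*M = -5 - 6*M)
r(A, b) = -9/(-5 - 6*A) (r(A, b) = -9/(-5 - 6*A) + 0/(A + (A + 15)) = -9/(-5 - 6*A) + 0/(A + (15 + A)) = -9/(-5 - 6*A) + 0/(15 + 2*A) = -9/(-5 - 6*A) + 0 = -9/(-5 - 6*A))
n = -122736/167 (n = 9/(5 + 6*27) - 735 = 9/(5 + 162) - 735 = 9/167 - 735 = -122736/167 ≈ -734.95)
-1402*(n - 875) = -1402*(-122736/167 - 875) = -1402*(-268861/167) = 376943122/167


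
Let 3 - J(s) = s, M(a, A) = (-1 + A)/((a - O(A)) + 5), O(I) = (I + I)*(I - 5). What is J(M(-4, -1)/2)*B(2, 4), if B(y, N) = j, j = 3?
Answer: 96/11 ≈ 8.7273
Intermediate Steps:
O(I) = 2*I*(-5 + I) (O(I) = (2*I)*(-5 + I) = 2*I*(-5 + I))
M(a, A) = (-1 + A)/(5 + a - 2*A*(-5 + A)) (M(a, A) = (-1 + A)/((a - 2*A*(-5 + A)) + 5) = (-1 + A)/(5 + a - 2*A*(-5 + A)))
J(s) = 3 - s
B(y, N) = 3
J(M(-4, -1)/2)*B(2, 4) = (3 - (-1 - 1)/(5 - 4 - 2*(-1)*(-5 - 1))/2)*3 = (3 - -2/(5 - 4 - 2*(-1)*(-6))/2)*3 = (3 - -2/(5 - 4 - 12)/2)*3 = (3 - -2/(-11)/2)*3 = (3 - (-1/11*(-2))/2)*3 = (3 - 2/(11*2))*3 = (3 - 1*1/11)*3 = (3 - 1/11)*3 = (32/11)*3 = 96/11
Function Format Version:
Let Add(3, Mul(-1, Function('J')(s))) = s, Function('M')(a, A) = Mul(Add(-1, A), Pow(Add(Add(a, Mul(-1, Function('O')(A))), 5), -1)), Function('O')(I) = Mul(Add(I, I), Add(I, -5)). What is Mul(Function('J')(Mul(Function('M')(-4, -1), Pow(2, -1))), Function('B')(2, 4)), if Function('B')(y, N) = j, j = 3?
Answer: Rational(96, 11) ≈ 8.7273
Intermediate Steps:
Function('O')(I) = Mul(2, I, Add(-5, I)) (Function('O')(I) = Mul(Mul(2, I), Add(-5, I)) = Mul(2, I, Add(-5, I)))
Function('M')(a, A) = Mul(Pow(Add(5, a, Mul(-2, A, Add(-5, A))), -1), Add(-1, A)) (Function('M')(a, A) = Mul(Add(-1, A), Pow(Add(Add(a, Mul(-1, Mul(2, A, Add(-5, A)))), 5), -1)) = Mul(Add(-1, A), Pow(Add(Add(a, Mul(-2, A, Add(-5, A))), 5), -1)) = Mul(Add(-1, A), Pow(Add(5, a, Mul(-2, A, Add(-5, A))), -1)) = Mul(Pow(Add(5, a, Mul(-2, A, Add(-5, A))), -1), Add(-1, A)))
Function('J')(s) = Add(3, Mul(-1, s))
Function('B')(y, N) = 3
Mul(Function('J')(Mul(Function('M')(-4, -1), Pow(2, -1))), Function('B')(2, 4)) = Mul(Add(3, Mul(-1, Mul(Mul(Pow(Add(5, -4, Mul(-2, -1, Add(-5, -1))), -1), Add(-1, -1)), Pow(2, -1)))), 3) = Mul(Add(3, Mul(-1, Mul(Mul(Pow(Add(5, -4, Mul(-2, -1, -6)), -1), -2), Rational(1, 2)))), 3) = Mul(Add(3, Mul(-1, Mul(Mul(Pow(Add(5, -4, -12), -1), -2), Rational(1, 2)))), 3) = Mul(Add(3, Mul(-1, Mul(Mul(Pow(-11, -1), -2), Rational(1, 2)))), 3) = Mul(Add(3, Mul(-1, Mul(Mul(Rational(-1, 11), -2), Rational(1, 2)))), 3) = Mul(Add(3, Mul(-1, Mul(Rational(2, 11), Rational(1, 2)))), 3) = Mul(Add(3, Mul(-1, Rational(1, 11))), 3) = Mul(Add(3, Rational(-1, 11)), 3) = Mul(Rational(32, 11), 3) = Rational(96, 11)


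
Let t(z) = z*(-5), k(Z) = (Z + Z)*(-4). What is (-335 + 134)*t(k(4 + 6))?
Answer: -80400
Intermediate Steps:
k(Z) = -8*Z (k(Z) = (2*Z)*(-4) = -8*Z)
t(z) = -5*z
(-335 + 134)*t(k(4 + 6)) = (-335 + 134)*(-(-40)*(4 + 6)) = -(-1005)*(-8*10) = -(-1005)*(-80) = -201*400 = -80400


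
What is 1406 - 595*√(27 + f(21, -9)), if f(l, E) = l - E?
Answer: 1406 - 595*√57 ≈ -3086.2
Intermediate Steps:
1406 - 595*√(27 + f(21, -9)) = 1406 - 595*√(27 + (21 - 1*(-9))) = 1406 - 595*√(27 + (21 + 9)) = 1406 - 595*√(27 + 30) = 1406 - 595*√57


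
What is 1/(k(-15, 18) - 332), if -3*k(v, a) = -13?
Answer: -3/983 ≈ -0.0030519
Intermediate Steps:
k(v, a) = 13/3 (k(v, a) = -1/3*(-13) = 13/3)
1/(k(-15, 18) - 332) = 1/(13/3 - 332) = 1/(-983/3) = -3/983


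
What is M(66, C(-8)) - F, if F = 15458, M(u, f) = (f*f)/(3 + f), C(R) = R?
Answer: -77354/5 ≈ -15471.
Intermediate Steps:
M(u, f) = f**2/(3 + f)
M(66, C(-8)) - F = (-8)**2/(3 - 8) - 1*15458 = 64/(-5) - 15458 = 64*(-1/5) - 15458 = -64/5 - 15458 = -77354/5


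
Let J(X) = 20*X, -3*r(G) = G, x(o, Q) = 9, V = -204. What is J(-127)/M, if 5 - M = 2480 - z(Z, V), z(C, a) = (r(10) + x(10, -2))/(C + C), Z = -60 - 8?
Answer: 60960/59401 ≈ 1.0262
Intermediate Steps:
r(G) = -G/3
Z = -68
z(C, a) = 17/(6*C) (z(C, a) = (-⅓*10 + 9)/(C + C) = (-10/3 + 9)/((2*C)) = 17*(1/(2*C))/3 = 17/(6*C))
M = -59401/24 (M = 5 - (2480 - 17/(6*(-68))) = 5 - (2480 - 17*(-1)/(6*68)) = 5 - (2480 - 1*(-1/24)) = 5 - (2480 + 1/24) = 5 - 1*59521/24 = 5 - 59521/24 = -59401/24 ≈ -2475.0)
J(-127)/M = (20*(-127))/(-59401/24) = -2540*(-24/59401) = 60960/59401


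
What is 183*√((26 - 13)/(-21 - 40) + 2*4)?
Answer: 15*√1159 ≈ 510.66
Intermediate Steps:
183*√((26 - 13)/(-21 - 40) + 2*4) = 183*√(13/(-61) + 8) = 183*√(13*(-1/61) + 8) = 183*√(-13/61 + 8) = 183*√(475/61) = 183*(5*√1159/61) = 15*√1159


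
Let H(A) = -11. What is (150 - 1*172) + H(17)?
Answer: -33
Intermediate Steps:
(150 - 1*172) + H(17) = (150 - 1*172) - 11 = (150 - 172) - 11 = -22 - 11 = -33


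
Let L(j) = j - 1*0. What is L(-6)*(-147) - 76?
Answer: 806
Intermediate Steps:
L(j) = j (L(j) = j + 0 = j)
L(-6)*(-147) - 76 = -6*(-147) - 76 = 882 - 76 = 806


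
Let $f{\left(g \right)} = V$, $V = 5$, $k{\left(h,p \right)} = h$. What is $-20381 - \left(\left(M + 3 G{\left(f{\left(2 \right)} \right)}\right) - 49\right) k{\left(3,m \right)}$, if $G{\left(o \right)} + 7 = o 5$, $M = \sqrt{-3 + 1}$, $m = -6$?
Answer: $-20396 - 3 i \sqrt{2} \approx -20396.0 - 4.2426 i$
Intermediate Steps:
$f{\left(g \right)} = 5$
$M = i \sqrt{2}$ ($M = \sqrt{-2} = i \sqrt{2} \approx 1.4142 i$)
$G{\left(o \right)} = -7 + 5 o$ ($G{\left(o \right)} = -7 + o 5 = -7 + 5 o$)
$-20381 - \left(\left(M + 3 G{\left(f{\left(2 \right)} \right)}\right) - 49\right) k{\left(3,m \right)} = -20381 - \left(\left(i \sqrt{2} + 3 \left(-7 + 5 \cdot 5\right)\right) - 49\right) 3 = -20381 - \left(\left(i \sqrt{2} + 3 \left(-7 + 25\right)\right) - 49\right) 3 = -20381 - \left(\left(i \sqrt{2} + 3 \cdot 18\right) - 49\right) 3 = -20381 - \left(\left(i \sqrt{2} + 54\right) - 49\right) 3 = -20381 - \left(\left(54 + i \sqrt{2}\right) - 49\right) 3 = -20381 - \left(5 + i \sqrt{2}\right) 3 = -20381 - \left(15 + 3 i \sqrt{2}\right) = -20396 - 3 i \sqrt{2}$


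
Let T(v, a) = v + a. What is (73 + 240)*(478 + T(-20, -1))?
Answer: 143041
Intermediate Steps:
T(v, a) = a + v
(73 + 240)*(478 + T(-20, -1)) = (73 + 240)*(478 + (-1 - 20)) = 313*(478 - 21) = 313*457 = 143041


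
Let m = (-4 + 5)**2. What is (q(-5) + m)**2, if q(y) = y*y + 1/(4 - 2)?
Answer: 2809/4 ≈ 702.25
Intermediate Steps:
m = 1 (m = 1**2 = 1)
q(y) = 1/2 + y**2 (q(y) = y**2 + 1/2 = 1/2 + y**2)
(q(-5) + m)**2 = ((1/2 + (-5)**2) + 1)**2 = ((1/2 + 25) + 1)**2 = (51/2 + 1)**2 = (53/2)**2 = 2809/4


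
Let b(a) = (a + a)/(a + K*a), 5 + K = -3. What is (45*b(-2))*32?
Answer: -2880/7 ≈ -411.43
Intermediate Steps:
K = -8 (K = -5 - 3 = -8)
b(a) = -2/7 (b(a) = (a + a)/(a - 8*a) = (2*a)/((-7*a)) = (2*a)*(-1/(7*a)) = -2/7)
(45*b(-2))*32 = (45*(-2/7))*32 = -90/7*32 = -2880/7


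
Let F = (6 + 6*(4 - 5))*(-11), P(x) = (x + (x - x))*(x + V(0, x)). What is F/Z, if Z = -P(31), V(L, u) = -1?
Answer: 0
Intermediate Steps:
P(x) = x*(-1 + x) (P(x) = (x + (x - x))*(x - 1) = (x + 0)*(-1 + x) = x*(-1 + x))
F = 0 (F = (6 + 6*(-1))*(-11) = (6 - 6)*(-11) = 0*(-11) = 0)
Z = -930 (Z = -31*(-1 + 31) = -31*30 = -1*930 = -930)
F/Z = 0/(-930) = 0*(-1/930) = 0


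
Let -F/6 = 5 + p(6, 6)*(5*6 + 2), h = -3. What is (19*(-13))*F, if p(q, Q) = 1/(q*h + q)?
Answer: 3458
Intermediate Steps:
p(q, Q) = -1/(2*q) (p(q, Q) = 1/(q*(-3) + q) = 1/(-3*q + q) = 1/(-2*q) = -1/(2*q))
F = -14 (F = -6*(5 + (-½/6)*(5*6 + 2)) = -6*(5 + (-½*⅙)*(30 + 2)) = -6*(5 - 1/12*32) = -6*(5 - 8/3) = -6*7/3 = -14)
(19*(-13))*F = (19*(-13))*(-14) = -247*(-14) = 3458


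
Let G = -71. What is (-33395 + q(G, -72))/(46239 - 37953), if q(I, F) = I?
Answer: -16733/4143 ≈ -4.0389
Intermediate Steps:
(-33395 + q(G, -72))/(46239 - 37953) = (-33395 - 71)/(46239 - 37953) = -33466/8286 = -33466*1/8286 = -16733/4143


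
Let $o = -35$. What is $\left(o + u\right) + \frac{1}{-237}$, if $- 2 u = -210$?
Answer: $\frac{16589}{237} \approx 69.996$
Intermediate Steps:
$u = 105$ ($u = \left(- \frac{1}{2}\right) \left(-210\right) = 105$)
$\left(o + u\right) + \frac{1}{-237} = \left(-35 + 105\right) + \frac{1}{-237} = 70 - \frac{1}{237} = \frac{16589}{237}$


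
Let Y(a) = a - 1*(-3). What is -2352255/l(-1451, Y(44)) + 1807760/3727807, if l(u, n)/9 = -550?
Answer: 585180071119/1230176310 ≈ 475.69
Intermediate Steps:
Y(a) = 3 + a (Y(a) = a + 3 = 3 + a)
l(u, n) = -4950 (l(u, n) = 9*(-550) = -4950)
-2352255/l(-1451, Y(44)) + 1807760/3727807 = -2352255/(-4950) + 1807760/3727807 = -2352255*(-1/4950) + 1807760*(1/3727807) = 156817/330 + 1807760/3727807 = 585180071119/1230176310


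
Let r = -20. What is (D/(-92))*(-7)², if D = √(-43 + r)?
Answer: -147*I*√7/92 ≈ -4.2274*I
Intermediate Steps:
D = 3*I*√7 (D = √(-43 - 20) = √(-63) = 3*I*√7 ≈ 7.9373*I)
(D/(-92))*(-7)² = ((3*I*√7)/(-92))*(-7)² = -3*I*√7/92*49 = -147*I*√7/92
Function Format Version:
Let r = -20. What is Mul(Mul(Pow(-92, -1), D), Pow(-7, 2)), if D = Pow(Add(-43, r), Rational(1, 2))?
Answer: Mul(Rational(-147, 92), I, Pow(7, Rational(1, 2))) ≈ Mul(-4.2274, I)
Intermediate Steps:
D = Mul(3, I, Pow(7, Rational(1, 2))) (D = Pow(Add(-43, -20), Rational(1, 2)) = Pow(-63, Rational(1, 2)) = Mul(3, I, Pow(7, Rational(1, 2))) ≈ Mul(7.9373, I))
Mul(Mul(Pow(-92, -1), D), Pow(-7, 2)) = Mul(Mul(Pow(-92, -1), Mul(3, I, Pow(7, Rational(1, 2)))), Pow(-7, 2)) = Mul(Mul(Rational(-1, 92), Mul(3, I, Pow(7, Rational(1, 2)))), 49) = Mul(Mul(Rational(-3, 92), I, Pow(7, Rational(1, 2))), 49) = Mul(Rational(-147, 92), I, Pow(7, Rational(1, 2)))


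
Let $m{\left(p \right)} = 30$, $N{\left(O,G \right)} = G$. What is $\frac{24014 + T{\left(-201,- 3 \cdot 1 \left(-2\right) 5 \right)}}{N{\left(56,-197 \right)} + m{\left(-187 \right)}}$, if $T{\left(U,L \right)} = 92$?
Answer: $- \frac{24106}{167} \approx -144.35$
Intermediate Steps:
$\frac{24014 + T{\left(-201,- 3 \cdot 1 \left(-2\right) 5 \right)}}{N{\left(56,-197 \right)} + m{\left(-187 \right)}} = \frac{24014 + 92}{-197 + 30} = \frac{24106}{-167} = 24106 \left(- \frac{1}{167}\right) = - \frac{24106}{167}$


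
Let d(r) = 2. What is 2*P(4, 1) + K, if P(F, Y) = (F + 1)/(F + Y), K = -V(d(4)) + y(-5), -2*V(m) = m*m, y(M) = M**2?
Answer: 29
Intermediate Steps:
V(m) = -m**2/2 (V(m) = -m*m/2 = -m**2/2)
K = 27 (K = -(-1)*2**2/2 + (-5)**2 = -(-1)*4/2 + 25 = -1*(-2) + 25 = 2 + 25 = 27)
P(F, Y) = (1 + F)/(F + Y)
2*P(4, 1) + K = 2*((1 + 4)/(4 + 1)) + 27 = 2*(5/5) + 27 = 2*((1/5)*5) + 27 = 2*1 + 27 = 2 + 27 = 29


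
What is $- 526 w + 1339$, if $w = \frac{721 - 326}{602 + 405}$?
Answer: $\frac{1140603}{1007} \approx 1132.7$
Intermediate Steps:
$w = \frac{395}{1007} \approx 0.39225$
$- 526 w + 1339 = \left(-526\right) \frac{395}{1007} + 1339 = - \frac{207770}{1007} + 1339 = \frac{1140603}{1007}$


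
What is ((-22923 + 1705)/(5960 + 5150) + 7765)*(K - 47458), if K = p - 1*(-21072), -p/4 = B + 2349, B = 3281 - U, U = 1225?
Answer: -1897713247796/5555 ≈ -3.4162e+8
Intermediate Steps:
B = 2056 (B = 3281 - 1*1225 = 3281 - 1225 = 2056)
p = -17620 (p = -4*(2056 + 2349) = -4*4405 = -17620)
K = 3452 (K = -17620 - 1*(-21072) = -17620 + 21072 = 3452)
((-22923 + 1705)/(5960 + 5150) + 7765)*(K - 47458) = ((-22923 + 1705)/(5960 + 5150) + 7765)*(3452 - 47458) = (-21218/11110 + 7765)*(-44006) = (-21218*1/11110 + 7765)*(-44006) = (-10609/5555 + 7765)*(-44006) = (43123966/5555)*(-44006) = -1897713247796/5555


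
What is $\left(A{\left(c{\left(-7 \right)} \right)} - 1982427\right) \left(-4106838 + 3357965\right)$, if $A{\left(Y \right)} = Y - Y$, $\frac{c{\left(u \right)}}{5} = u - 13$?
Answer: $1484586054771$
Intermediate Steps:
$c{\left(u \right)} = -65 + 5 u$ ($c{\left(u \right)} = 5 \left(u - 13\right) = 5 \left(-13 + u\right) = -65 + 5 u$)
$A{\left(Y \right)} = 0$
$\left(A{\left(c{\left(-7 \right)} \right)} - 1982427\right) \left(-4106838 + 3357965\right) = \left(0 - 1982427\right) \left(-4106838 + 3357965\right) = \left(-1982427\right) \left(-748873\right) = 1484586054771$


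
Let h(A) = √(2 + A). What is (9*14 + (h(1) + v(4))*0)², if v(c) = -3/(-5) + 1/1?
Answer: 15876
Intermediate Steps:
v(c) = 8/5 (v(c) = -3*(-⅕) + 1*1 = ⅗ + 1 = 8/5)
(9*14 + (h(1) + v(4))*0)² = (9*14 + (√(2 + 1) + 8/5)*0)² = (126 + (√3 + 8/5)*0)² = (126 + (8/5 + √3)*0)² = (126 + 0)² = 126² = 15876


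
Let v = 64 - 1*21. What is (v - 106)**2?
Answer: 3969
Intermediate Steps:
v = 43 (v = 64 - 21 = 43)
(v - 106)**2 = (43 - 106)**2 = (-63)**2 = 3969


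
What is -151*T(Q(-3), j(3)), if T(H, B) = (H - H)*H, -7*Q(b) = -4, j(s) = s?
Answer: 0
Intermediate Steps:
Q(b) = 4/7 (Q(b) = -⅐*(-4) = 4/7)
T(H, B) = 0 (T(H, B) = 0*H = 0)
-151*T(Q(-3), j(3)) = -151*0 = 0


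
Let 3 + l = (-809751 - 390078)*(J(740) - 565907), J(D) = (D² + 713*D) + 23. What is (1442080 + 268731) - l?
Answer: 611117814358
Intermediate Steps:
J(D) = 23 + D² + 713*D
l = -611116103547 (l = -3 + (-809751 - 390078)*((23 + 740² + 713*740) - 565907) = -3 - 1199829*((23 + 547600 + 527620) - 565907) = -3 - 1199829*(1075243 - 565907) = -3 - 1199829*509336 = -3 - 611116103544 = -611116103547)
(1442080 + 268731) - l = (1442080 + 268731) - 1*(-611116103547) = 1710811 + 611116103547 = 611117814358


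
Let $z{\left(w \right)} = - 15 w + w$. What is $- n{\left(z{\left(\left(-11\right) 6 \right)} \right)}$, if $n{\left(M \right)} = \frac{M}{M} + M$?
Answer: $-925$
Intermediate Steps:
$z{\left(w \right)} = - 14 w$
$n{\left(M \right)} = 1 + M$
$- n{\left(z{\left(\left(-11\right) 6 \right)} \right)} = - (1 - 14 \left(\left(-11\right) 6\right)) = - (1 - -924) = - (1 + 924) = \left(-1\right) 925 = -925$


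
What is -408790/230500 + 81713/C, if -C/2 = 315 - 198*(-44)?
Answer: -655378529/104036175 ≈ -6.2995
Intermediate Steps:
C = -18054 (C = -2*(315 - 198*(-44)) = -2*(315 + 8712) = -2*9027 = -18054)
-408790/230500 + 81713/C = -408790/230500 + 81713/(-18054) = -408790*1/230500 + 81713*(-1/18054) = -40879/23050 - 81713/18054 = -655378529/104036175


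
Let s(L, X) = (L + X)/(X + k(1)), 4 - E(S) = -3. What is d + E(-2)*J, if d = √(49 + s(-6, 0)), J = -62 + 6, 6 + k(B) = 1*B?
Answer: -392 + √1255/5 ≈ -384.92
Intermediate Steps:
k(B) = -6 + B (k(B) = -6 + 1*B = -6 + B)
E(S) = 7 (E(S) = 4 - 1*(-3) = 4 + 3 = 7)
J = -56
s(L, X) = (L + X)/(-5 + X) (s(L, X) = (L + X)/(X + (-6 + 1)) = (L + X)/(X - 5) = (L + X)/(-5 + X))
d = √1255/5 (d = √(49 + (-6 + 0)/(-5 + 0)) = √(49 - 6/(-5)) = √(49 - ⅕*(-6)) = √(49 + 6/5) = √(251/5) = √1255/5 ≈ 7.0852)
d + E(-2)*J = √1255/5 + 7*(-56) = √1255/5 - 392 = -392 + √1255/5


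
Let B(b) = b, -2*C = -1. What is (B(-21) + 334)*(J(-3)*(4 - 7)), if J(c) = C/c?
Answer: 313/2 ≈ 156.50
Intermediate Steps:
C = 1/2 (C = -1/2*(-1) = 1/2 ≈ 0.50000)
J(c) = 1/(2*c)
(B(-21) + 334)*(J(-3)*(4 - 7)) = (-21 + 334)*(((1/2)/(-3))*(4 - 7)) = 313*(((1/2)*(-1/3))*(-3)) = 313*(-1/6*(-3)) = 313*(1/2) = 313/2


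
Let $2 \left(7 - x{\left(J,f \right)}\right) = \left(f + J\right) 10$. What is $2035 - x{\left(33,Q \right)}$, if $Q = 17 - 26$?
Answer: $2148$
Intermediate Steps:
$Q = -9$ ($Q = 17 - 26 = -9$)
$x{\left(J,f \right)} = 7 - 5 J - 5 f$ ($x{\left(J,f \right)} = 7 - \frac{\left(f + J\right) 10}{2} = 7 - \frac{\left(J + f\right) 10}{2} = 7 - \frac{10 J + 10 f}{2} = 7 - \left(5 J + 5 f\right) = 7 - 5 J - 5 f$)
$2035 - x{\left(33,Q \right)} = 2035 - \left(7 - 165 - -45\right) = 2035 - \left(7 - 165 + 45\right) = 2035 - -113 = 2035 + 113 = 2148$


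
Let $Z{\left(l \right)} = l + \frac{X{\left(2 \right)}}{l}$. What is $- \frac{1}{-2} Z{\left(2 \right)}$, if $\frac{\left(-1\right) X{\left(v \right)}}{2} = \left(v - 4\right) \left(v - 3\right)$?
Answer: $0$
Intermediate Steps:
$X{\left(v \right)} = - 2 \left(-4 + v\right) \left(-3 + v\right)$ ($X{\left(v \right)} = - 2 \left(v - 4\right) \left(v - 3\right) = - 2 \left(-4 + v\right) \left(-3 + v\right)$)
$Z{\left(l \right)} = l - \frac{4}{l}$ ($Z{\left(l \right)} = l + \frac{-24 - 2 \cdot 2^{2} + 14 \cdot 2}{l} = l + \frac{-24 - 8 + 28}{l} = l - \frac{4}{l}$)
$- \frac{1}{-2} Z{\left(2 \right)} = - \frac{1}{-2} \left(2 - \frac{4}{2}\right) = \left(-1\right) \left(- \frac{1}{2}\right) \left(2 - 2\right) = \frac{2 - 2}{2} = \frac{1}{2} \cdot 0 = 0$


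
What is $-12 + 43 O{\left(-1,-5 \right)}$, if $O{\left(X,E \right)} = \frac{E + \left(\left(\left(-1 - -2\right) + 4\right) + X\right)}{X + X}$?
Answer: $\frac{19}{2} \approx 9.5$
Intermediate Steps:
$O{\left(X,E \right)} = \frac{5 + E + X}{2 X}$ ($O{\left(X,E \right)} = \frac{E + \left(\left(\left(-1 + 2\right) + 4\right) + X\right)}{2 X} = \left(E + \left(\left(1 + 4\right) + X\right)\right) \frac{1}{2 X} = \left(E + \left(5 + X\right)\right) \frac{1}{2 X} = \left(5 + E + X\right) \frac{1}{2 X} = \frac{5 + E + X}{2 X}$)
$-12 + 43 O{\left(-1,-5 \right)} = -12 + 43 \frac{5 - 5 - 1}{2 \left(-1\right)} = -12 + 43 \cdot \frac{1}{2} \left(-1\right) \left(-1\right) = -12 + 43 \cdot \frac{1}{2} = -12 + \frac{43}{2} = \frac{19}{2}$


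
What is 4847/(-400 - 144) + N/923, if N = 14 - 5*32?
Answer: -4553205/502112 ≈ -9.0681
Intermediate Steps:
N = -146 (N = 14 - 160 = -146)
4847/(-400 - 144) + N/923 = 4847/(-400 - 144) - 146/923 = 4847/(-544) - 146*1/923 = 4847*(-1/544) - 146/923 = -4847/544 - 146/923 = -4553205/502112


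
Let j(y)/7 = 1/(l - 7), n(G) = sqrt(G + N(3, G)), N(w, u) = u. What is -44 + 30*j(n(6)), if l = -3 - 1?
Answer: -694/11 ≈ -63.091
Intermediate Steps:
l = -4
n(G) = sqrt(2)*sqrt(G) (n(G) = sqrt(G + G) = sqrt(2*G) = sqrt(2)*sqrt(G))
j(y) = -7/11 (j(y) = 7/(-4 - 7) = 7/(-11) = 7*(-1/11) = -7/11)
-44 + 30*j(n(6)) = -44 + 30*(-7/11) = -44 - 210/11 = -694/11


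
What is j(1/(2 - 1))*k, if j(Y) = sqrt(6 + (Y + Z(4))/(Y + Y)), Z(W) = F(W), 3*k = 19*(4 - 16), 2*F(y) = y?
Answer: -38*sqrt(30) ≈ -208.13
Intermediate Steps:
F(y) = y/2
k = -76 (k = (19*(4 - 16))/3 = (19*(-12))/3 = (1/3)*(-228) = -76)
Z(W) = W/2
j(Y) = sqrt(6 + (2 + Y)/(2*Y)) (j(Y) = sqrt(6 + (Y + (1/2)*4)/(Y + Y)) = sqrt(6 + (Y + 2)/((2*Y))) = sqrt(6 + (2 + Y)*(1/(2*Y))) = sqrt(6 + (2 + Y)/(2*Y)))
j(1/(2 - 1))*k = (sqrt(26 + 4/(1/(2 - 1)))/2)*(-76) = (sqrt(26 + 4/(1/1))/2)*(-76) = (sqrt(26 + 4/1)/2)*(-76) = (sqrt(26 + 4*1)/2)*(-76) = (sqrt(26 + 4)/2)*(-76) = (sqrt(30)/2)*(-76) = -38*sqrt(30)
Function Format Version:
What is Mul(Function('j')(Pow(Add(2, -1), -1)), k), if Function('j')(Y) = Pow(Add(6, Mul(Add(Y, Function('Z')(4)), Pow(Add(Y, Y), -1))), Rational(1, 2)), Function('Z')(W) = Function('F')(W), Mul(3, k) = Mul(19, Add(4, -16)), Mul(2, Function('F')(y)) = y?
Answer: Mul(-38, Pow(30, Rational(1, 2))) ≈ -208.13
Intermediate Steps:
Function('F')(y) = Mul(Rational(1, 2), y)
k = -76 (k = Mul(Rational(1, 3), Mul(19, Add(4, -16))) = Mul(Rational(1, 3), Mul(19, -12)) = Mul(Rational(1, 3), -228) = -76)
Function('Z')(W) = Mul(Rational(1, 2), W)
Function('j')(Y) = Pow(Add(6, Mul(Rational(1, 2), Pow(Y, -1), Add(2, Y))), Rational(1, 2)) (Function('j')(Y) = Pow(Add(6, Mul(Add(Y, Mul(Rational(1, 2), 4)), Pow(Add(Y, Y), -1))), Rational(1, 2)) = Pow(Add(6, Mul(Add(Y, 2), Pow(Mul(2, Y), -1))), Rational(1, 2)) = Pow(Add(6, Mul(Add(2, Y), Mul(Rational(1, 2), Pow(Y, -1)))), Rational(1, 2)) = Pow(Add(6, Mul(Rational(1, 2), Pow(Y, -1), Add(2, Y))), Rational(1, 2)))
Mul(Function('j')(Pow(Add(2, -1), -1)), k) = Mul(Mul(Rational(1, 2), Pow(Add(26, Mul(4, Pow(Pow(Add(2, -1), -1), -1))), Rational(1, 2))), -76) = Mul(Mul(Rational(1, 2), Pow(Add(26, Mul(4, Pow(Pow(1, -1), -1))), Rational(1, 2))), -76) = Mul(Mul(Rational(1, 2), Pow(Add(26, Mul(4, Pow(1, -1))), Rational(1, 2))), -76) = Mul(Mul(Rational(1, 2), Pow(Add(26, Mul(4, 1)), Rational(1, 2))), -76) = Mul(Mul(Rational(1, 2), Pow(Add(26, 4), Rational(1, 2))), -76) = Mul(Mul(Rational(1, 2), Pow(30, Rational(1, 2))), -76) = Mul(-38, Pow(30, Rational(1, 2)))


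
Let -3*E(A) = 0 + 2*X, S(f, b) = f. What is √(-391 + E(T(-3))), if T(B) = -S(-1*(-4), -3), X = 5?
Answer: 13*I*√21/3 ≈ 19.858*I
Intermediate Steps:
T(B) = -4 (T(B) = -(-1)*(-4) = -1*4 = -4)
E(A) = -10/3 (E(A) = -(0 + 2*5)/3 = -(0 + 10)/3 = -⅓*10 = -10/3)
√(-391 + E(T(-3))) = √(-391 - 10/3) = √(-1183/3) = 13*I*√21/3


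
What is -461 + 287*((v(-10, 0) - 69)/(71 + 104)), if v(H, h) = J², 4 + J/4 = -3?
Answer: 3558/5 ≈ 711.60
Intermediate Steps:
J = -28 (J = -16 + 4*(-3) = -16 - 12 = -28)
v(H, h) = 784 (v(H, h) = (-28)² = 784)
-461 + 287*((v(-10, 0) - 69)/(71 + 104)) = -461 + 287*((784 - 69)/(71 + 104)) = -461 + 287*(715/175) = -461 + 287*(715*(1/175)) = -461 + 287*(143/35) = -461 + 5863/5 = 3558/5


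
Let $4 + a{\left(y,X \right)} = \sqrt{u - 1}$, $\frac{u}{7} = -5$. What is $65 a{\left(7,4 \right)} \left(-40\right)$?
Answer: $10400 - 15600 i \approx 10400.0 - 15600.0 i$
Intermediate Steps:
$u = -35$ ($u = 7 \left(-5\right) = -35$)
$a{\left(y,X \right)} = -4 + 6 i$ ($a{\left(y,X \right)} = -4 + \sqrt{-35 - 1} = -4 + \sqrt{-36} = -4 + 6 i$)
$65 a{\left(7,4 \right)} \left(-40\right) = 65 \left(-4 + 6 i\right) \left(-40\right) = \left(-260 + 390 i\right) \left(-40\right) = 10400 - 15600 i$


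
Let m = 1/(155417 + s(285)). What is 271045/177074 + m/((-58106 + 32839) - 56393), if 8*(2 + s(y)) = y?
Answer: 6881343604794227/4495589431784550 ≈ 1.5307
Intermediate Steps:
s(y) = -2 + y/8
m = 8/1243605 (m = 1/(155417 + (-2 + (⅛)*285)) = 1/(155417 + (-2 + 285/8)) = 1/(155417 + 269/8) = 1/(1243605/8) = 8/1243605 ≈ 6.4329e-6)
271045/177074 + m/((-58106 + 32839) - 56393) = 271045/177074 + 8/(1243605*((-58106 + 32839) - 56393)) = 271045*(1/177074) + 8/(1243605*(-25267 - 56393)) = 271045/177074 + (8/1243605)/(-81660) = 271045/177074 + (8/1243605)*(-1/81660) = 271045/177074 - 2/25388196075 = 6881343604794227/4495589431784550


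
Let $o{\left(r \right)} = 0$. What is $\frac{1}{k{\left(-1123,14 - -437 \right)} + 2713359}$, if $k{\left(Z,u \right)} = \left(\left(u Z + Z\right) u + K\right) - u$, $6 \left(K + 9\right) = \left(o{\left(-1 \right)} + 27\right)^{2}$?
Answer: $- \frac{2}{452425551} \approx -4.4206 \cdot 10^{-9}$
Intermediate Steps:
$K = \frac{225}{2}$ ($K = -9 + \frac{\left(0 + 27\right)^{2}}{6} = -9 + \frac{27^{2}}{6} = -9 + \frac{1}{6} \cdot 729 = -9 + \frac{243}{2} = \frac{225}{2} \approx 112.5$)
$k{\left(Z,u \right)} = \frac{225}{2} - u + u \left(Z + Z u\right)$ ($k{\left(Z,u \right)} = \left(\left(u Z + Z\right) u + \frac{225}{2}\right) - u = \left(\left(Z u + Z\right) u + \frac{225}{2}\right) - u = \left(\left(Z + Z u\right) u + \frac{225}{2}\right) - u = \left(u \left(Z + Z u\right) + \frac{225}{2}\right) - u = \left(\frac{225}{2} + u \left(Z + Z u\right)\right) - u = \frac{225}{2} - u + u \left(Z + Z u\right)$)
$\frac{1}{k{\left(-1123,14 - -437 \right)} + 2713359} = \frac{1}{\left(\frac{225}{2} - \left(14 - -437\right) - 1123 \left(14 - -437\right) - 1123 \left(14 - -437\right)^{2}\right) + 2713359} = \frac{1}{\left(\frac{225}{2} - \left(14 + 437\right) - 1123 \left(14 + 437\right) - 1123 \left(14 + 437\right)^{2}\right) + 2713359} = \frac{1}{\left(\frac{225}{2} - 451 - 506473 - 1123 \cdot 451^{2}\right) + 2713359} = \frac{1}{\left(\frac{225}{2} - 451 - 506473 - 228419323\right) + 2713359} = \frac{1}{- \frac{457852269}{2} + 2713359} = \frac{1}{- \frac{452425551}{2}} = - \frac{2}{452425551}$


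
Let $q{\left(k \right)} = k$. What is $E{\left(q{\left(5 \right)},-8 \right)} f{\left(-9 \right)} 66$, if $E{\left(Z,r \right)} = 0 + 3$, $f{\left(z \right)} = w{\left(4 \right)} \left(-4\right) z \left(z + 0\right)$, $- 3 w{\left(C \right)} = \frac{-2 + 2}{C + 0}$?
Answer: $0$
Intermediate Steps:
$w{\left(C \right)} = 0$ ($w{\left(C \right)} = - \frac{\left(-2 + 2\right) \frac{1}{C + 0}}{3} = - \frac{0 \frac{1}{C}}{3} = \left(- \frac{1}{3}\right) 0 = 0$)
$f{\left(z \right)} = 0$ ($f{\left(z \right)} = 0 \left(-4\right) z \left(z + 0\right) = 0 z z = 0 z = 0$)
$E{\left(Z,r \right)} = 3$
$E{\left(q{\left(5 \right)},-8 \right)} f{\left(-9 \right)} 66 = 3 \cdot 0 \cdot 66 = 0 \cdot 66 = 0$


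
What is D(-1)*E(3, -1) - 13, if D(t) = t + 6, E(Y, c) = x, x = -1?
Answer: -18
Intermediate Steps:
E(Y, c) = -1
D(t) = 6 + t
D(-1)*E(3, -1) - 13 = (6 - 1)*(-1) - 13 = 5*(-1) - 13 = -5 - 13 = -18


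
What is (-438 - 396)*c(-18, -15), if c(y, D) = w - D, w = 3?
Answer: -15012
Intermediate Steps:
c(y, D) = 3 - D
(-438 - 396)*c(-18, -15) = (-438 - 396)*(3 - 1*(-15)) = -834*(3 + 15) = -834*18 = -15012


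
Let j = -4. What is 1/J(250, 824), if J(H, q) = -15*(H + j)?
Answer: -1/3690 ≈ -0.00027100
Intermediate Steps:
J(H, q) = 60 - 15*H (J(H, q) = -15*(H - 4) = -15*(-4 + H) = 60 - 15*H)
1/J(250, 824) = 1/(60 - 15*250) = 1/(60 - 3750) = 1/(-3690) = -1/3690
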